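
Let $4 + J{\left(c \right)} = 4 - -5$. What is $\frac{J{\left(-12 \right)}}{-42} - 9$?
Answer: $- \frac{383}{42} \approx -9.119$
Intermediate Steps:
$J{\left(c \right)} = 5$ ($J{\left(c \right)} = -4 + \left(4 - -5\right) = -4 + \left(4 + 5\right) = -4 + 9 = 5$)
$\frac{J{\left(-12 \right)}}{-42} - 9 = \frac{1}{-42} \cdot 5 - 9 = \left(- \frac{1}{42}\right) 5 - 9 = - \frac{5}{42} - 9 = - \frac{383}{42}$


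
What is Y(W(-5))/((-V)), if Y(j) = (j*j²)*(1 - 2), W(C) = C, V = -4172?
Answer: 125/4172 ≈ 0.029962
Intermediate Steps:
Y(j) = -j³ (Y(j) = j³*(-1) = -j³)
Y(W(-5))/((-V)) = (-1*(-5)³)/((-1*(-4172))) = -1*(-125)/4172 = 125*(1/4172) = 125/4172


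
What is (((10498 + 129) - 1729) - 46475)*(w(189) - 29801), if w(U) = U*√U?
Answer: 1119832177 - 21306159*√21 ≈ 1.0222e+9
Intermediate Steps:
w(U) = U^(3/2)
(((10498 + 129) - 1729) - 46475)*(w(189) - 29801) = (((10498 + 129) - 1729) - 46475)*(189^(3/2) - 29801) = ((10627 - 1729) - 46475)*(567*√21 - 29801) = (8898 - 46475)*(-29801 + 567*√21) = -37577*(-29801 + 567*√21) = 1119832177 - 21306159*√21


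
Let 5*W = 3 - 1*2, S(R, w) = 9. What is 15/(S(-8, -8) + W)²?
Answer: 375/2116 ≈ 0.17722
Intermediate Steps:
W = ⅕ (W = (3 - 1*2)/5 = (3 - 2)/5 = (⅕)*1 = ⅕ ≈ 0.20000)
15/(S(-8, -8) + W)² = 15/(9 + ⅕)² = 15/(46/5)² = 15/(2116/25) = (25/2116)*15 = 375/2116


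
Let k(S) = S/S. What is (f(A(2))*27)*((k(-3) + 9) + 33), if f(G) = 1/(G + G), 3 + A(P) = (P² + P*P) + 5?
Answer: 1161/20 ≈ 58.050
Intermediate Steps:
k(S) = 1
A(P) = 2 + 2*P² (A(P) = -3 + ((P² + P*P) + 5) = -3 + ((P² + P²) + 5) = -3 + (2*P² + 5) = -3 + (5 + 2*P²) = 2 + 2*P²)
f(G) = 1/(2*G)
(f(A(2))*27)*((k(-3) + 9) + 33) = ((1/(2*(2 + 2*2²)))*27)*((1 + 9) + 33) = ((1/(2*(2 + 2*4)))*27)*(10 + 33) = ((1/(2*(2 + 8)))*27)*43 = (((½)/10)*27)*43 = (((½)*(⅒))*27)*43 = ((1/20)*27)*43 = (27/20)*43 = 1161/20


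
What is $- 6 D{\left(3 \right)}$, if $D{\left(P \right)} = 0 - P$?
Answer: $18$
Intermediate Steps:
$D{\left(P \right)} = - P$
$- 6 D{\left(3 \right)} = - 6 \left(\left(-1\right) 3\right) = \left(-6\right) \left(-3\right) = 18$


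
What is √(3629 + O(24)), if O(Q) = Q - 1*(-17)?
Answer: √3670 ≈ 60.581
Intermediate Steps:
O(Q) = 17 + Q (O(Q) = Q + 17 = 17 + Q)
√(3629 + O(24)) = √(3629 + (17 + 24)) = √(3629 + 41) = √3670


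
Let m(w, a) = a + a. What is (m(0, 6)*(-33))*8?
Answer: -3168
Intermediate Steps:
m(w, a) = 2*a
(m(0, 6)*(-33))*8 = ((2*6)*(-33))*8 = (12*(-33))*8 = -396*8 = -3168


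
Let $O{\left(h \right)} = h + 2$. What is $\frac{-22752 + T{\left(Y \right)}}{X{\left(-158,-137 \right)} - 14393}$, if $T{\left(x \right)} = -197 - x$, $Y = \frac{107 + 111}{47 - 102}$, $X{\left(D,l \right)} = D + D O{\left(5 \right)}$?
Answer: $\frac{420659}{287045} \approx 1.4655$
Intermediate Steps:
$O{\left(h \right)} = 2 + h$
$X{\left(D,l \right)} = 8 D$ ($X{\left(D,l \right)} = D + D \left(2 + 5\right) = D + D 7 = D + 7 D = 8 D$)
$Y = - \frac{218}{55}$ ($Y = \frac{218}{-55} = 218 \left(- \frac{1}{55}\right) = - \frac{218}{55} \approx -3.9636$)
$\frac{-22752 + T{\left(Y \right)}}{X{\left(-158,-137 \right)} - 14393} = \frac{-22752 - \frac{10617}{55}}{8 \left(-158\right) - 14393} = \frac{-22752 + \left(-197 + \frac{218}{55}\right)}{-1264 - 14393} = \frac{-22752 - \frac{10617}{55}}{-15657} = \left(- \frac{1261977}{55}\right) \left(- \frac{1}{15657}\right) = \frac{420659}{287045}$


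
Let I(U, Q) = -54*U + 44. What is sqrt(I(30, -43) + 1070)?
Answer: I*sqrt(506) ≈ 22.494*I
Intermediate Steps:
I(U, Q) = 44 - 54*U
sqrt(I(30, -43) + 1070) = sqrt((44 - 54*30) + 1070) = sqrt((44 - 1620) + 1070) = sqrt(-1576 + 1070) = sqrt(-506) = I*sqrt(506)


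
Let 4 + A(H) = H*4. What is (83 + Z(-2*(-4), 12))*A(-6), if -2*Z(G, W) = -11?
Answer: -2478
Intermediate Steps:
Z(G, W) = 11/2 (Z(G, W) = -1/2*(-11) = 11/2)
A(H) = -4 + 4*H (A(H) = -4 + H*4 = -4 + 4*H)
(83 + Z(-2*(-4), 12))*A(-6) = (83 + 11/2)*(-4 + 4*(-6)) = 177*(-4 - 24)/2 = (177/2)*(-28) = -2478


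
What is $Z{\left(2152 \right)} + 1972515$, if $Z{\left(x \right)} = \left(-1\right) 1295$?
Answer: $1971220$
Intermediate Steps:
$Z{\left(x \right)} = -1295$
$Z{\left(2152 \right)} + 1972515 = -1295 + 1972515 = 1971220$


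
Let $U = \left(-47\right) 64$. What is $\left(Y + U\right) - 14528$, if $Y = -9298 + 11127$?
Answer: $-15707$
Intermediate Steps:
$Y = 1829$
$U = -3008$
$\left(Y + U\right) - 14528 = \left(1829 - 3008\right) - 14528 = -1179 - 14528 = -15707$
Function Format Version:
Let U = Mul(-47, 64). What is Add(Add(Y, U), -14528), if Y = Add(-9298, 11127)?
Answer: -15707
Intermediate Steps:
Y = 1829
U = -3008
Add(Add(Y, U), -14528) = Add(Add(1829, -3008), -14528) = Add(-1179, -14528) = -15707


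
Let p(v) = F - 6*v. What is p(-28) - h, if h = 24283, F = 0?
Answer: -24115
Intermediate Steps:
p(v) = -6*v (p(v) = 0 - 6*v = -6*v)
p(-28) - h = -6*(-28) - 1*24283 = 168 - 24283 = -24115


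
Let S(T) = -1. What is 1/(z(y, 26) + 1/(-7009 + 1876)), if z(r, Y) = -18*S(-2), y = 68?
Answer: 5133/92393 ≈ 0.055556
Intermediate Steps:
z(r, Y) = 18 (z(r, Y) = -18*(-1) = 18)
1/(z(y, 26) + 1/(-7009 + 1876)) = 1/(18 + 1/(-7009 + 1876)) = 1/(18 + 1/(-5133)) = 1/(18 - 1/5133) = 1/(92393/5133) = 5133/92393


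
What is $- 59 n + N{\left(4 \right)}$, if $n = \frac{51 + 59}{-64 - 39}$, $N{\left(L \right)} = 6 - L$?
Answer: $\frac{6696}{103} \approx 65.01$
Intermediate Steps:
$n = - \frac{110}{103}$ ($n = \frac{110}{-103} = 110 \left(- \frac{1}{103}\right) = - \frac{110}{103} \approx -1.068$)
$- 59 n + N{\left(4 \right)} = \left(-59\right) \left(- \frac{110}{103}\right) + \left(6 - 4\right) = \frac{6490}{103} + \left(6 - 4\right) = \frac{6490}{103} + 2 = \frac{6696}{103}$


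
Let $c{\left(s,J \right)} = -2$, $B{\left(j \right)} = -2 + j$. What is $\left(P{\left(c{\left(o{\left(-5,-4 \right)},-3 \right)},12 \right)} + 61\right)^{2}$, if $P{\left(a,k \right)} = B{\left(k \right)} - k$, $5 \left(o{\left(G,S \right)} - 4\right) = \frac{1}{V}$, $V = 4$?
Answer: $3481$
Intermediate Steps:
$o{\left(G,S \right)} = \frac{81}{20}$ ($o{\left(G,S \right)} = 4 + \frac{1}{5 \cdot 4} = 4 + \frac{1}{5} \cdot \frac{1}{4} = 4 + \frac{1}{20} = \frac{81}{20}$)
$P{\left(a,k \right)} = -2$ ($P{\left(a,k \right)} = \left(-2 + k\right) - k = -2$)
$\left(P{\left(c{\left(o{\left(-5,-4 \right)},-3 \right)},12 \right)} + 61\right)^{2} = \left(-2 + 61\right)^{2} = 59^{2} = 3481$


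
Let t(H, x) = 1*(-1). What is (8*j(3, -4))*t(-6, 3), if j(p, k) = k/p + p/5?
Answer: 88/15 ≈ 5.8667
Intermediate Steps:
j(p, k) = p/5 + k/p (j(p, k) = k/p + p*(⅕) = k/p + p/5 = p/5 + k/p)
t(H, x) = -1
(8*j(3, -4))*t(-6, 3) = (8*((⅕)*3 - 4/3))*(-1) = (8*(⅗ - 4*⅓))*(-1) = (8*(⅗ - 4/3))*(-1) = (8*(-11/15))*(-1) = -88/15*(-1) = 88/15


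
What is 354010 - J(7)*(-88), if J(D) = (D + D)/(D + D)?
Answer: 354098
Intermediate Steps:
J(D) = 1 (J(D) = (2*D)/((2*D)) = (2*D)*(1/(2*D)) = 1)
354010 - J(7)*(-88) = 354010 - (-88) = 354010 - 1*(-88) = 354010 + 88 = 354098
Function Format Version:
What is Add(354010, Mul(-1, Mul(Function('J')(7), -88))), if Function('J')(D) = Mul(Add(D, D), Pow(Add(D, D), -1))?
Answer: 354098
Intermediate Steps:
Function('J')(D) = 1 (Function('J')(D) = Mul(Mul(2, D), Pow(Mul(2, D), -1)) = Mul(Mul(2, D), Mul(Rational(1, 2), Pow(D, -1))) = 1)
Add(354010, Mul(-1, Mul(Function('J')(7), -88))) = Add(354010, Mul(-1, Mul(1, -88))) = Add(354010, Mul(-1, -88)) = Add(354010, 88) = 354098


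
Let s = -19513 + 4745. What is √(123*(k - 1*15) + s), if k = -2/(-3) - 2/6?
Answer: 2*I*√4143 ≈ 128.73*I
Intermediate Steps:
s = -14768
k = ⅓ (k = -2*(-⅓) - 2*⅙ = ⅔ - ⅓ = ⅓ ≈ 0.33333)
√(123*(k - 1*15) + s) = √(123*(⅓ - 1*15) - 14768) = √(123*(⅓ - 15) - 14768) = √(123*(-44/3) - 14768) = √(-1804 - 14768) = √(-16572) = 2*I*√4143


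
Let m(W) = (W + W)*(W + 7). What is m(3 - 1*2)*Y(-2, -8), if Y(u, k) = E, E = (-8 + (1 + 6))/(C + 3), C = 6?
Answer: -16/9 ≈ -1.7778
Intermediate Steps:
E = -⅑ (E = (-8 + (1 + 6))/(6 + 3) = (-8 + 7)/9 = -1*⅑ = -⅑ ≈ -0.11111)
Y(u, k) = -⅑
m(W) = 2*W*(7 + W) (m(W) = (2*W)*(7 + W) = 2*W*(7 + W))
m(3 - 1*2)*Y(-2, -8) = (2*(3 - 1*2)*(7 + (3 - 1*2)))*(-⅑) = (2*(3 - 2)*(7 + (3 - 2)))*(-⅑) = (2*1*(7 + 1))*(-⅑) = (2*1*8)*(-⅑) = 16*(-⅑) = -16/9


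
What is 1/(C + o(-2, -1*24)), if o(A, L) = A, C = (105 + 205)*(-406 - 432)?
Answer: -1/259782 ≈ -3.8494e-6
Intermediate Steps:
C = -259780 (C = 310*(-838) = -259780)
1/(C + o(-2, -1*24)) = 1/(-259780 - 2) = 1/(-259782) = -1/259782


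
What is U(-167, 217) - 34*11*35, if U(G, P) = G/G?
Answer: -13089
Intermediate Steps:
U(G, P) = 1
U(-167, 217) - 34*11*35 = 1 - 34*11*35 = 1 - 374*35 = 1 - 13090 = -13089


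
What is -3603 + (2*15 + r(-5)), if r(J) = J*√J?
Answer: -3573 - 5*I*√5 ≈ -3573.0 - 11.18*I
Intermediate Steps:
r(J) = J^(3/2)
-3603 + (2*15 + r(-5)) = -3603 + (2*15 + (-5)^(3/2)) = -3603 + (30 - 5*I*√5) = -3573 - 5*I*√5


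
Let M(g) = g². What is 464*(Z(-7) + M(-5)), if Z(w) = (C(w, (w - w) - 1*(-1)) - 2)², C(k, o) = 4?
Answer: 13456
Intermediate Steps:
Z(w) = 4 (Z(w) = (4 - 2)² = 2² = 4)
464*(Z(-7) + M(-5)) = 464*(4 + (-5)²) = 464*(4 + 25) = 464*29 = 13456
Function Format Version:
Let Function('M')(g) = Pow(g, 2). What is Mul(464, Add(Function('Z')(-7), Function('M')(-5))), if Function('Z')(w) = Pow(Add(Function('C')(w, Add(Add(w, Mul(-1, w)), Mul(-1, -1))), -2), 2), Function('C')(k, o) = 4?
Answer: 13456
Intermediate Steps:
Function('Z')(w) = 4 (Function('Z')(w) = Pow(Add(4, -2), 2) = Pow(2, 2) = 4)
Mul(464, Add(Function('Z')(-7), Function('M')(-5))) = Mul(464, Add(4, Pow(-5, 2))) = Mul(464, Add(4, 25)) = Mul(464, 29) = 13456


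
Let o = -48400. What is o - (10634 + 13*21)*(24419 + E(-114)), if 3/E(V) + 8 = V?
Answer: -32499112105/122 ≈ -2.6639e+8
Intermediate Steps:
E(V) = 3/(-8 + V)
o - (10634 + 13*21)*(24419 + E(-114)) = -48400 - (10634 + 13*21)*(24419 + 3/(-8 - 114)) = -48400 - (10634 + 273)*(24419 + 3/(-122)) = -48400 - 10907*(24419 + 3*(-1/122)) = -48400 - 10907*(24419 - 3/122) = -48400 - 10907*2979115/122 = -48400 - 1*32493207305/122 = -48400 - 32493207305/122 = -32499112105/122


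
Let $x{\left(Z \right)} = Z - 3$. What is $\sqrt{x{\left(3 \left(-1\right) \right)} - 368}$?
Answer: $i \sqrt{374} \approx 19.339 i$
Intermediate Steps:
$x{\left(Z \right)} = -3 + Z$ ($x{\left(Z \right)} = Z - 3 = -3 + Z$)
$\sqrt{x{\left(3 \left(-1\right) \right)} - 368} = \sqrt{\left(-3 + 3 \left(-1\right)\right) - 368} = \sqrt{\left(-3 - 3\right) - 368} = \sqrt{-6 - 368} = \sqrt{-374} = i \sqrt{374}$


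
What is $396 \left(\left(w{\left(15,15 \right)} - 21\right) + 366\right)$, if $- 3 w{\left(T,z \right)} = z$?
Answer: $134640$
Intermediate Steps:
$w{\left(T,z \right)} = - \frac{z}{3}$
$396 \left(\left(w{\left(15,15 \right)} - 21\right) + 366\right) = 396 \left(\left(\left(- \frac{1}{3}\right) 15 - 21\right) + 366\right) = 396 \left(\left(-5 - 21\right) + 366\right) = 396 \left(-26 + 366\right) = 396 \cdot 340 = 134640$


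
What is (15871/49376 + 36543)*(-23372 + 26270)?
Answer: 2614522043511/24688 ≈ 1.0590e+8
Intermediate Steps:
(15871/49376 + 36543)*(-23372 + 26270) = (15871*(1/49376) + 36543)*2898 = (15871/49376 + 36543)*2898 = (1804363039/49376)*2898 = 2614522043511/24688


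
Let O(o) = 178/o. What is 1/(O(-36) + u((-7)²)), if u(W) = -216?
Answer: -18/3977 ≈ -0.0045260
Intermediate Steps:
1/(O(-36) + u((-7)²)) = 1/(178/(-36) - 216) = 1/(178*(-1/36) - 216) = 1/(-89/18 - 216) = 1/(-3977/18) = -18/3977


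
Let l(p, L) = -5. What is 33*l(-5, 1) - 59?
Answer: -224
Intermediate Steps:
33*l(-5, 1) - 59 = 33*(-5) - 59 = -165 - 59 = -224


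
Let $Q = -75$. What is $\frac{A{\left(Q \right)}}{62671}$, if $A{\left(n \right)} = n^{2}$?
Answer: $\frac{5625}{62671} \approx 0.089754$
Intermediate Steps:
$\frac{A{\left(Q \right)}}{62671} = \frac{\left(-75\right)^{2}}{62671} = 5625 \cdot \frac{1}{62671} = \frac{5625}{62671}$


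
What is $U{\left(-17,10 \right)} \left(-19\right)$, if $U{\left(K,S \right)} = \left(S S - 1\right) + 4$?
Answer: $-1957$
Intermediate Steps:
$U{\left(K,S \right)} = 3 + S^{2}$ ($U{\left(K,S \right)} = \left(S^{2} - 1\right) + 4 = \left(-1 + S^{2}\right) + 4 = 3 + S^{2}$)
$U{\left(-17,10 \right)} \left(-19\right) = \left(3 + 10^{2}\right) \left(-19\right) = \left(3 + 100\right) \left(-19\right) = 103 \left(-19\right) = -1957$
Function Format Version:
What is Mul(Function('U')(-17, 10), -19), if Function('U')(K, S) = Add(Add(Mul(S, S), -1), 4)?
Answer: -1957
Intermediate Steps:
Function('U')(K, S) = Add(3, Pow(S, 2)) (Function('U')(K, S) = Add(Add(Pow(S, 2), -1), 4) = Add(Add(-1, Pow(S, 2)), 4) = Add(3, Pow(S, 2)))
Mul(Function('U')(-17, 10), -19) = Mul(Add(3, Pow(10, 2)), -19) = Mul(Add(3, 100), -19) = Mul(103, -19) = -1957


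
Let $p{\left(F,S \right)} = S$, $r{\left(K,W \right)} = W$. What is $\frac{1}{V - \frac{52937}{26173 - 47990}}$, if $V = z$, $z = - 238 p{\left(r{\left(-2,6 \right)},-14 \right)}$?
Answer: $\frac{21817}{72747181} \approx 0.0002999$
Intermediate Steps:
$z = 3332$ ($z = \left(-238\right) \left(-14\right) = 3332$)
$V = 3332$
$\frac{1}{V - \frac{52937}{26173 - 47990}} = \frac{1}{3332 - \frac{52937}{26173 - 47990}} = \frac{1}{3332 - \frac{52937}{-21817}} = \frac{1}{3332 - - \frac{52937}{21817}} = \frac{1}{3332 + \frac{52937}{21817}} = \frac{1}{\frac{72747181}{21817}} = \frac{21817}{72747181}$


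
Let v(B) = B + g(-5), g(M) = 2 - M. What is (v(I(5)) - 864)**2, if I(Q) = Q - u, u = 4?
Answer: 732736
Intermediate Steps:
I(Q) = -4 + Q (I(Q) = Q - 1*4 = Q - 4 = -4 + Q)
v(B) = 7 + B (v(B) = B + (2 - 1*(-5)) = B + (2 + 5) = B + 7 = 7 + B)
(v(I(5)) - 864)**2 = ((7 + (-4 + 5)) - 864)**2 = ((7 + 1) - 864)**2 = (8 - 864)**2 = (-856)**2 = 732736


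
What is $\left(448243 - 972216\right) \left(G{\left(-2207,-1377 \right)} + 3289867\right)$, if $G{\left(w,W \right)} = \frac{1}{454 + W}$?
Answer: $- \frac{1591068766984520}{923} \approx -1.7238 \cdot 10^{12}$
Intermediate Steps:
$\left(448243 - 972216\right) \left(G{\left(-2207,-1377 \right)} + 3289867\right) = \left(448243 - 972216\right) \left(\frac{1}{454 - 1377} + 3289867\right) = - 523973 \left(\frac{1}{-923} + 3289867\right) = - 523973 \left(- \frac{1}{923} + 3289867\right) = \left(-523973\right) \frac{3036547240}{923} = - \frac{1591068766984520}{923}$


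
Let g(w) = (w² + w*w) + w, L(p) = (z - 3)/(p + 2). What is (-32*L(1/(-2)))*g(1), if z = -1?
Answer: 256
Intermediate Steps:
L(p) = -4/(2 + p) (L(p) = (-1 - 3)/(p + 2) = -4/(2 + p))
g(w) = w + 2*w² (g(w) = (w² + w²) + w = 2*w² + w = w + 2*w²)
(-32*L(1/(-2)))*g(1) = (-(-128)/(2 + 1/(-2)))*(1*(1 + 2*1)) = (-(-128)/(2 - ½))*(1*(1 + 2)) = (-(-128)/3/2)*(1*3) = -(-128)*2/3*3 = -32*(-8/3)*3 = (256/3)*3 = 256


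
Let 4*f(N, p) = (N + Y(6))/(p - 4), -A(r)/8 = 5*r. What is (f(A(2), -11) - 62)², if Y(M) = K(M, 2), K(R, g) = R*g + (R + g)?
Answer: 3721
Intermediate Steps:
A(r) = -40*r
K(R, g) = R + g + R*g
Y(M) = 2 + 3*M (Y(M) = M + 2 + M*2 = M + 2 + 2*M = 2 + 3*M)
f(N, p) = (20 + N)/(4*(-4 + p)) (f(N, p) = ((N + (2 + 3*6))/(p - 4))/4 = ((N + (2 + 18))/(-4 + p))/4 = ((N + 20)/(-4 + p))/4 = ((20 + N)/(-4 + p))/4 = (20 + N)/(4*(-4 + p)))
(f(A(2), -11) - 62)² = ((20 - 40*2)/(4*(-4 - 11)) - 62)² = ((¼)*(20 - 80)/(-15) - 62)² = ((¼)*(-1/15)*(-60) - 62)² = (1 - 62)² = (-61)² = 3721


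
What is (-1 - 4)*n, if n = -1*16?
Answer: 80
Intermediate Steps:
n = -16
(-1 - 4)*n = (-1 - 4)*(-16) = -5*(-16) = 80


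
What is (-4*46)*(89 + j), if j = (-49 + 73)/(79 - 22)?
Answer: -312616/19 ≈ -16453.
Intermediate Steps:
j = 8/19 (j = 24/57 = 24*(1/57) = 8/19 ≈ 0.42105)
(-4*46)*(89 + j) = (-4*46)*(89 + 8/19) = -184*1699/19 = -312616/19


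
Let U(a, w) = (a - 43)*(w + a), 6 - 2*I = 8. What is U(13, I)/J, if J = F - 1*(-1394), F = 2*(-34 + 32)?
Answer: -36/139 ≈ -0.25899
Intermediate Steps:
I = -1 (I = 3 - ½*8 = 3 - 4 = -1)
U(a, w) = (-43 + a)*(a + w)
F = -4 (F = 2*(-2) = -4)
J = 1390 (J = -4 - 1*(-1394) = -4 + 1394 = 1390)
U(13, I)/J = (13² - 43*13 - 43*(-1) + 13*(-1))/1390 = (169 - 559 + 43 - 13)*(1/1390) = -360*1/1390 = -36/139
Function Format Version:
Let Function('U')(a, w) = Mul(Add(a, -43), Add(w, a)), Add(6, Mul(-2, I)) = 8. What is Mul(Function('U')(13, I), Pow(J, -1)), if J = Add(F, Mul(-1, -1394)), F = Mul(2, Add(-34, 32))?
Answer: Rational(-36, 139) ≈ -0.25899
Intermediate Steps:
I = -1 (I = Add(3, Mul(Rational(-1, 2), 8)) = Add(3, -4) = -1)
Function('U')(a, w) = Mul(Add(-43, a), Add(a, w))
F = -4 (F = Mul(2, -2) = -4)
J = 1390 (J = Add(-4, Mul(-1, -1394)) = Add(-4, 1394) = 1390)
Mul(Function('U')(13, I), Pow(J, -1)) = Mul(Add(Pow(13, 2), Mul(-43, 13), Mul(-43, -1), Mul(13, -1)), Pow(1390, -1)) = Mul(Add(169, -559, 43, -13), Rational(1, 1390)) = Mul(-360, Rational(1, 1390)) = Rational(-36, 139)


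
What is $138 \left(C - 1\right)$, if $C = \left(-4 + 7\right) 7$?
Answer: $2760$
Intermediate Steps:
$C = 21$ ($C = 3 \cdot 7 = 21$)
$138 \left(C - 1\right) = 138 \left(21 - 1\right) = 138 \cdot 20 = 2760$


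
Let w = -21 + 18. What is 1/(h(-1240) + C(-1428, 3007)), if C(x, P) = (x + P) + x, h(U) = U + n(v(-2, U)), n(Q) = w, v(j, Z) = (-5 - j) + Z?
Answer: -1/1092 ≈ -0.00091575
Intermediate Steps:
w = -3
v(j, Z) = -5 + Z - j
n(Q) = -3
h(U) = -3 + U (h(U) = U - 3 = -3 + U)
C(x, P) = P + 2*x (C(x, P) = (P + x) + x = P + 2*x)
1/(h(-1240) + C(-1428, 3007)) = 1/((-3 - 1240) + (3007 + 2*(-1428))) = 1/(-1243 + (3007 - 2856)) = 1/(-1243 + 151) = 1/(-1092) = -1/1092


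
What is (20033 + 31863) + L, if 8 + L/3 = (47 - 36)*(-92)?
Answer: 48836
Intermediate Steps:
L = -3060 (L = -24 + 3*((47 - 36)*(-92)) = -24 + 3*(11*(-92)) = -24 + 3*(-1012) = -24 - 3036 = -3060)
(20033 + 31863) + L = (20033 + 31863) - 3060 = 51896 - 3060 = 48836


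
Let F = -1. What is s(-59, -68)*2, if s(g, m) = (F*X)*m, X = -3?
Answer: -408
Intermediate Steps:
s(g, m) = 3*m (s(g, m) = (-1*(-3))*m = 3*m)
s(-59, -68)*2 = (3*(-68))*2 = -204*2 = -408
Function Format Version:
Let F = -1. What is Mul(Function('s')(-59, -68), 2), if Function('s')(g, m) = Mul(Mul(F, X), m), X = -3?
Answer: -408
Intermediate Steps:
Function('s')(g, m) = Mul(3, m) (Function('s')(g, m) = Mul(Mul(-1, -3), m) = Mul(3, m))
Mul(Function('s')(-59, -68), 2) = Mul(Mul(3, -68), 2) = Mul(-204, 2) = -408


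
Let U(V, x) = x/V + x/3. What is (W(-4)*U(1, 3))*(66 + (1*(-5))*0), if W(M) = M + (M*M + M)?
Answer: 2112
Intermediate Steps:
U(V, x) = x/3 + x/V (U(V, x) = x/V + x*(⅓) = x/V + x/3 = x/3 + x/V)
W(M) = M² + 2*M (W(M) = M + (M² + M) = M + (M + M²) = M² + 2*M)
(W(-4)*U(1, 3))*(66 + (1*(-5))*0) = ((-4*(2 - 4))*((⅓)*3 + 3/1))*(66 + (1*(-5))*0) = ((-4*(-2))*(1 + 3*1))*(66 - 5*0) = (8*(1 + 3))*(66 + 0) = (8*4)*66 = 32*66 = 2112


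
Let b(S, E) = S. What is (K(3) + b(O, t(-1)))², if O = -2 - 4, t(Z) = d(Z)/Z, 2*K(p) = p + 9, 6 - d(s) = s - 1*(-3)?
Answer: 0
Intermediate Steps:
d(s) = 3 - s (d(s) = 6 - (s - 1*(-3)) = 6 - (s + 3) = 6 - (3 + s) = 6 + (-3 - s) = 3 - s)
K(p) = 9/2 + p/2 (K(p) = (p + 9)/2 = (9 + p)/2 = 9/2 + p/2)
t(Z) = (3 - Z)/Z
O = -6
(K(3) + b(O, t(-1)))² = ((9/2 + (½)*3) - 6)² = ((9/2 + 3/2) - 6)² = (6 - 6)² = 0² = 0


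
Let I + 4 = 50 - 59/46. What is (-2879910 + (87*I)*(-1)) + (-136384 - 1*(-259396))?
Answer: -126996267/46 ≈ -2.7608e+6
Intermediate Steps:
I = 2057/46 (I = -4 + (50 - 59/46) = -4 + 2241/46 = 2057/46 ≈ 44.717)
(-2879910 + (87*I)*(-1)) + (-136384 - 1*(-259396)) = (-2879910 + (87*(2057/46))*(-1)) + (-136384 - 1*(-259396)) = (-2879910 + (178959/46)*(-1)) + (-136384 + 259396) = (-2879910 - 178959/46) + 123012 = -132654819/46 + 123012 = -126996267/46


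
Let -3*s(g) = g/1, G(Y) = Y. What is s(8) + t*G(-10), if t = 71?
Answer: -2138/3 ≈ -712.67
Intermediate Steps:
s(g) = -g/3 (s(g) = -g/(3*1) = -g/3)
s(8) + t*G(-10) = -1/3*8 + 71*(-10) = -8/3 - 710 = -2138/3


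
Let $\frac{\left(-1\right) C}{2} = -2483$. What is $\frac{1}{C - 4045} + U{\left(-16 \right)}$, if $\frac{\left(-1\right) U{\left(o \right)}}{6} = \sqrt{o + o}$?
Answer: $\frac{1}{921} - 24 i \sqrt{2} \approx 0.0010858 - 33.941 i$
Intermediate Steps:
$C = 4966$ ($C = \left(-2\right) \left(-2483\right) = 4966$)
$U{\left(o \right)} = - 6 \sqrt{2} \sqrt{o}$ ($U{\left(o \right)} = - 6 \sqrt{o + o} = - 6 \sqrt{2 o} = - 6 \sqrt{2} \sqrt{o}$)
$\frac{1}{C - 4045} + U{\left(-16 \right)} = \frac{1}{4966 - 4045} - 6 \sqrt{2} \sqrt{-16} = \frac{1}{921} - 6 \sqrt{2} \cdot 4 i = \frac{1}{921} - 24 i \sqrt{2}$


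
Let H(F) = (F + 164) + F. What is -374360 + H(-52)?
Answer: -374300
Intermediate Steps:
H(F) = 164 + 2*F (H(F) = (164 + F) + F = 164 + 2*F)
-374360 + H(-52) = -374360 + (164 + 2*(-52)) = -374360 + (164 - 104) = -374360 + 60 = -374300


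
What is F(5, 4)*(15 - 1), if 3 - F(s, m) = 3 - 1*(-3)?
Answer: -42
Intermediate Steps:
F(s, m) = -3 (F(s, m) = 3 - (3 - 1*(-3)) = 3 - (3 + 3) = 3 - 1*6 = 3 - 6 = -3)
F(5, 4)*(15 - 1) = -3*(15 - 1) = -3*14 = -42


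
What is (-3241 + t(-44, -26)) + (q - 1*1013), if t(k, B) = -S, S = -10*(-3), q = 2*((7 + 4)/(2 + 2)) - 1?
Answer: -8559/2 ≈ -4279.5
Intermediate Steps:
q = 9/2 (q = 2*(11/4) - 1 = 11/2 - 1 = 9/2 ≈ 4.5000)
S = 30
t(k, B) = -30 (t(k, B) = -1*30 = -30)
(-3241 + t(-44, -26)) + (q - 1*1013) = (-3241 - 30) + (9/2 - 1*1013) = -3271 + (9/2 - 1013) = -3271 - 2017/2 = -8559/2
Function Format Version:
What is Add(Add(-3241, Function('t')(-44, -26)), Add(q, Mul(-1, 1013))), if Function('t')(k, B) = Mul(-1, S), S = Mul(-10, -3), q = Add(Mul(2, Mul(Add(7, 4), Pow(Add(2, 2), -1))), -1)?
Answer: Rational(-8559, 2) ≈ -4279.5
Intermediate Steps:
q = Rational(9, 2) (q = Add(Mul(2, Mul(11, Pow(4, -1))), -1) = Add(Mul(2, Mul(11, Rational(1, 4))), -1) = Add(Mul(2, Rational(11, 4)), -1) = Add(Rational(11, 2), -1) = Rational(9, 2) ≈ 4.5000)
S = 30
Function('t')(k, B) = -30 (Function('t')(k, B) = Mul(-1, 30) = -30)
Add(Add(-3241, Function('t')(-44, -26)), Add(q, Mul(-1, 1013))) = Add(Add(-3241, -30), Add(Rational(9, 2), Mul(-1, 1013))) = Add(-3271, Add(Rational(9, 2), -1013)) = Add(-3271, Rational(-2017, 2)) = Rational(-8559, 2)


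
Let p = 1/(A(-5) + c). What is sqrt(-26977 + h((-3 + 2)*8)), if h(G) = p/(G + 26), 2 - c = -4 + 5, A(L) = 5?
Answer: I*sqrt(8740545)/18 ≈ 164.25*I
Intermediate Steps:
c = 1 (c = 2 - (-4 + 5) = 2 - 1*1 = 2 - 1 = 1)
p = 1/6 (p = 1/(5 + 1) = 1/6 ≈ 0.16667)
h(G) = 1/(6*(26 + G)) (h(G) = (1/6)/(G + 26) = (1/6)/(26 + G) = 1/(6*(26 + G)))
sqrt(-26977 + h((-3 + 2)*8)) = sqrt(-26977 + 1/(6*(26 + (-3 + 2)*8))) = sqrt(-26977 + 1/(6*(26 - 1*8))) = sqrt(-26977 + 1/(6*(26 - 8))) = sqrt(-26977 + (1/6)/18) = sqrt(-26977 + (1/6)*(1/18)) = sqrt(-26977 + 1/108) = sqrt(-2913515/108) = I*sqrt(8740545)/18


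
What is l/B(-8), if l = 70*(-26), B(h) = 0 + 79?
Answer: -1820/79 ≈ -23.038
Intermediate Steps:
B(h) = 79
l = -1820
l/B(-8) = -1820/79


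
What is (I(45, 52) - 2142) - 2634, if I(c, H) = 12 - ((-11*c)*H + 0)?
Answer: 20976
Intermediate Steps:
I(c, H) = 12 + 11*H*c (I(c, H) = 12 - (-11*H*c + 0) = 12 - (-11)*H*c = 12 + 11*H*c)
(I(45, 52) - 2142) - 2634 = ((12 + 11*52*45) - 2142) - 2634 = ((12 + 25740) - 2142) - 2634 = (25752 - 2142) - 2634 = 23610 - 2634 = 20976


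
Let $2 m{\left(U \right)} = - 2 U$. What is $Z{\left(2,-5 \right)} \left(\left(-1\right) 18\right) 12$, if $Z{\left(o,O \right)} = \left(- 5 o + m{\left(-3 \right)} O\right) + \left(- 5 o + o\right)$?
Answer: $7128$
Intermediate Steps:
$m{\left(U \right)} = - U$ ($m{\left(U \right)} = \frac{\left(-2\right) U}{2} = - U$)
$Z{\left(o,O \right)} = - 9 o + 3 O$ ($Z{\left(o,O \right)} = \left(- 5 o + \left(-1\right) \left(-3\right) O\right) + \left(- 5 o + o\right) = \left(- 5 o + 3 O\right) - 4 o = - 9 o + 3 O$)
$Z{\left(2,-5 \right)} \left(\left(-1\right) 18\right) 12 = \left(\left(-9\right) 2 + 3 \left(-5\right)\right) \left(\left(-1\right) 18\right) 12 = \left(-18 - 15\right) \left(-18\right) 12 = \left(-33\right) \left(-18\right) 12 = 594 \cdot 12 = 7128$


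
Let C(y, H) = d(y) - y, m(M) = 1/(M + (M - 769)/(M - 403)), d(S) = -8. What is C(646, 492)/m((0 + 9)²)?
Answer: -8753790/161 ≈ -54371.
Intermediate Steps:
m(M) = 1/(M + (-769 + M)/(-403 + M))
C(y, H) = -8 - y
C(646, 492)/m((0 + 9)²) = (-8 - 1*646)/(((403 - (0 + 9)²)/(769 - ((0 + 9)²)² + 402*(0 + 9)²))) = (-8 - 646)/(((403 - 1*9²)/(769 - (9²)² + 402*9²))) = -654*(769 - 1*81² + 402*81)/(403 - 1*81) = -654*(769 - 1*6561 + 32562)/(403 - 81) = -654/(322/(769 - 6561 + 32562)) = -654/(322/26770) = -654/((1/26770)*322) = -654/161/13385 = -654*13385/161 = -8753790/161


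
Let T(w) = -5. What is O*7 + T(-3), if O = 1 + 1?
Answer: 9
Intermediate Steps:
O = 2
O*7 + T(-3) = 2*7 - 5 = 14 - 5 = 9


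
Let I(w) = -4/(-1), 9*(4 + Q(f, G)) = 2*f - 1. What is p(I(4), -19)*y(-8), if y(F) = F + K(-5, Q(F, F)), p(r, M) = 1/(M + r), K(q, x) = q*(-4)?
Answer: -4/5 ≈ -0.80000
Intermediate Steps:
Q(f, G) = -37/9 + 2*f/9 (Q(f, G) = -4 + (2*f - 1)/9 = -4 + (-1 + 2*f)/9 = -4 + (-1/9 + 2*f/9) = -37/9 + 2*f/9)
I(w) = 4 (I(w) = -4*(-1) = 4)
K(q, x) = -4*q
y(F) = 20 + F (y(F) = F - 4*(-5) = F + 20 = 20 + F)
p(I(4), -19)*y(-8) = (20 - 8)/(-19 + 4) = 12/(-15) = -1/15*12 = -4/5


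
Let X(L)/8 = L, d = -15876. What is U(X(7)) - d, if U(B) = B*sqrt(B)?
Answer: 15876 + 112*sqrt(14) ≈ 16295.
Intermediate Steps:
X(L) = 8*L
U(B) = B**(3/2)
U(X(7)) - d = (8*7)**(3/2) - 1*(-15876) = 56**(3/2) + 15876 = 112*sqrt(14) + 15876 = 15876 + 112*sqrt(14)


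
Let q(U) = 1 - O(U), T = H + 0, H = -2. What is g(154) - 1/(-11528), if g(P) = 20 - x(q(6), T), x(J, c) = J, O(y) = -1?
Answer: 207505/11528 ≈ 18.000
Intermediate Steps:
T = -2 (T = -2 + 0 = -2)
q(U) = 2 (q(U) = 1 - 1*(-1) = 1 + 1 = 2)
g(P) = 18 (g(P) = 20 - 1*2 = 20 - 2 = 18)
g(154) - 1/(-11528) = 18 - 1/(-11528) = 18 - 1*(-1/11528) = 18 + 1/11528 = 207505/11528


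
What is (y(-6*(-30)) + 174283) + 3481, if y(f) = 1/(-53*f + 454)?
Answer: 1615163703/9086 ≈ 1.7776e+5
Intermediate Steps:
y(f) = 1/(454 - 53*f)
(y(-6*(-30)) + 174283) + 3481 = (-1/(-454 + 53*(-6*(-30))) + 174283) + 3481 = (-1/(-454 + 53*180) + 174283) + 3481 = (-1/(-454 + 9540) + 174283) + 3481 = (-1/9086 + 174283) + 3481 = 1583535337/9086 + 3481 = 1615163703/9086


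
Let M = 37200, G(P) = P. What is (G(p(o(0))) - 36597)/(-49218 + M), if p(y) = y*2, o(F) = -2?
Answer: 36601/12018 ≈ 3.0455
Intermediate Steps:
p(y) = 2*y
(G(p(o(0))) - 36597)/(-49218 + M) = (2*(-2) - 36597)/(-49218 + 37200) = (-4 - 36597)/(-12018) = -36601*(-1/12018) = 36601/12018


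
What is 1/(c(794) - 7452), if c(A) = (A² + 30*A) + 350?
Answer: 1/647154 ≈ 1.5452e-6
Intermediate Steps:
c(A) = 350 + A² + 30*A
1/(c(794) - 7452) = 1/((350 + 794² + 30*794) - 7452) = 1/((350 + 630436 + 23820) - 7452) = 1/(654606 - 7452) = 1/647154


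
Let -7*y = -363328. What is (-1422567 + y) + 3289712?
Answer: 1919049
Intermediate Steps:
y = 51904 (y = -⅐*(-363328) = 51904)
(-1422567 + y) + 3289712 = (-1422567 + 51904) + 3289712 = -1370663 + 3289712 = 1919049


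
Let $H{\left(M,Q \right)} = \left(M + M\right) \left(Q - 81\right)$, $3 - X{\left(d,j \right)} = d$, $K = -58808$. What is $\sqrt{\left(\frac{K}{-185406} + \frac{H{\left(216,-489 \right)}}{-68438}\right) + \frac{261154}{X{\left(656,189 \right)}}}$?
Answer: $\frac{i \sqrt{4707087925557181203137670}}{109023641259} \approx 19.9 i$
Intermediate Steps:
$X{\left(d,j \right)} = 3 - d$
$H{\left(M,Q \right)} = 2 M \left(-81 + Q\right)$
$\sqrt{\left(\frac{K}{-185406} + \frac{H{\left(216,-489 \right)}}{-68438}\right) + \frac{261154}{X{\left(656,189 \right)}}} = \sqrt{\left(- \frac{58808}{-185406} + \frac{2 \cdot 216 \left(-81 - 489\right)}{-68438}\right) + \frac{261154}{3 - 656}} = \sqrt{\left(\left(-58808\right) \left(- \frac{1}{185406}\right) + 2 \cdot 216 \left(-570\right) \left(- \frac{1}{68438}\right)\right) + \frac{261154}{3 - 656}} = \sqrt{\left(\frac{29404}{92703} - - \frac{6480}{1801}\right) + \frac{261154}{-653}} = \sqrt{\left(\frac{29404}{92703} + \frac{6480}{1801}\right) + 261154 \left(- \frac{1}{653}\right)} = \sqrt{\frac{653672044}{166958103} - \frac{261154}{653}} = \sqrt{- \frac{43174928586130}{109023641259}} = \frac{i \sqrt{4707087925557181203137670}}{109023641259}$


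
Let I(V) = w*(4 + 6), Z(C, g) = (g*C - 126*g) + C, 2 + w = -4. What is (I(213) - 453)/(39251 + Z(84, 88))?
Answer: -513/35639 ≈ -0.014394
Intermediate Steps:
w = -6 (w = -2 - 4 = -6)
Z(C, g) = C - 126*g + C*g (Z(C, g) = (C*g - 126*g) + C = (-126*g + C*g) + C = C - 126*g + C*g)
I(V) = -60 (I(V) = -6*(4 + 6) = -6*10 = -60)
(I(213) - 453)/(39251 + Z(84, 88)) = (-60 - 453)/(39251 + (84 - 126*88 + 84*88)) = -513/(39251 + (84 - 11088 + 7392)) = -513/(39251 - 3612) = -513/35639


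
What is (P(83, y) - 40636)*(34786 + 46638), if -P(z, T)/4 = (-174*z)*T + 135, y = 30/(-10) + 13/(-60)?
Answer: -92414774368/5 ≈ -1.8483e+10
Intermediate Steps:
y = -193/60 (y = 30*(-1/10) + 13*(-1/60) = -3 - 13/60 = -193/60 ≈ -3.2167)
P(z, T) = -540 + 696*T*z (P(z, T) = -4*((-174*z)*T + 135) = -4*(-174*T*z + 135) = -4*(135 - 174*T*z) = -540 + 696*T*z)
(P(83, y) - 40636)*(34786 + 46638) = ((-540 + 696*(-193/60)*83) - 40636)*(34786 + 46638) = ((-540 - 929102/5) - 40636)*81424 = (-931802/5 - 40636)*81424 = -1134982/5*81424 = -92414774368/5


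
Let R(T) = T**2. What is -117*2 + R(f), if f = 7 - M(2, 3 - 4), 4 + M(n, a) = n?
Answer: -153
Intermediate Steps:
M(n, a) = -4 + n
f = 9 (f = 7 - (-4 + 2) = 7 - 1*(-2) = 7 + 2 = 9)
-117*2 + R(f) = -117*2 + 9**2 = -234 + 81 = -153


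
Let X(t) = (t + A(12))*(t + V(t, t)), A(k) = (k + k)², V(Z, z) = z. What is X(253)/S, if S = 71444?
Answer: 209737/35722 ≈ 5.8714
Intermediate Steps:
A(k) = 4*k² (A(k) = (2*k)² = 4*k²)
X(t) = 2*t*(576 + t) (X(t) = (t + 4*12²)*(t + t) = (t + 4*144)*(2*t) = (t + 576)*(2*t) = (576 + t)*(2*t) = 2*t*(576 + t))
X(253)/S = (2*253*(576 + 253))/71444 = (2*253*829)*(1/71444) = 419474*(1/71444) = 209737/35722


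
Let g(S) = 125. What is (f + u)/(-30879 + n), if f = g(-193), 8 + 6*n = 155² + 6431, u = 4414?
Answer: -13617/77413 ≈ -0.17590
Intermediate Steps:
n = 15224/3 (n = -4/3 + (155² + 6431)/6 = -4/3 + (24025 + 6431)/6 = -4/3 + (⅙)*30456 = -4/3 + 5076 = 15224/3 ≈ 5074.7)
f = 125
(f + u)/(-30879 + n) = (125 + 4414)/(-30879 + 15224/3) = 4539/(-77413/3) = 4539*(-3/77413) = -13617/77413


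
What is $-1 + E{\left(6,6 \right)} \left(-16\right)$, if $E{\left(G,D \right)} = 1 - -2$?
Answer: $-49$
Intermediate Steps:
$E{\left(G,D \right)} = 3$ ($E{\left(G,D \right)} = 1 + 2 = 3$)
$-1 + E{\left(6,6 \right)} \left(-16\right) = -1 + 3 \left(-16\right) = -1 - 48 = -49$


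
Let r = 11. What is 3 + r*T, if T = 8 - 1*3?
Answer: 58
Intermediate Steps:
T = 5 (T = 8 - 3 = 5)
3 + r*T = 3 + 11*5 = 3 + 55 = 58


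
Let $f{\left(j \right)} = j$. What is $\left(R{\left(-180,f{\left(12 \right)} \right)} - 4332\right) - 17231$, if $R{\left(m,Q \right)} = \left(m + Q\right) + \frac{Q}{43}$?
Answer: $- \frac{934421}{43} \approx -21731.0$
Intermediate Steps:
$R{\left(m,Q \right)} = m + \frac{44 Q}{43}$ ($R{\left(m,Q \right)} = \left(Q + m\right) + Q \frac{1}{43} = \left(Q + m\right) + \frac{Q}{43} = m + \frac{44 Q}{43}$)
$\left(R{\left(-180,f{\left(12 \right)} \right)} - 4332\right) - 17231 = \left(\left(-180 + \frac{44}{43} \cdot 12\right) - 4332\right) - 17231 = \left(\left(-180 + \frac{528}{43}\right) - 4332\right) - 17231 = \left(- \frac{7212}{43} - 4332\right) - 17231 = - \frac{193488}{43} - 17231 = - \frac{934421}{43}$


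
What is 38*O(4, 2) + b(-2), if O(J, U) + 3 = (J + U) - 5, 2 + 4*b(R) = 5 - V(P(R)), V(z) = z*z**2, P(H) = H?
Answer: -293/4 ≈ -73.250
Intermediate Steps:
V(z) = z**3
b(R) = 3/4 - R**3/4 (b(R) = -1/2 + (5 - R**3)/4 = -1/2 + (5/4 - R**3/4) = 3/4 - R**3/4)
O(J, U) = -8 + J + U (O(J, U) = -3 + ((J + U) - 5) = -3 + (-5 + J + U) = -8 + J + U)
38*O(4, 2) + b(-2) = 38*(-8 + 4 + 2) + (3/4 - 1/4*(-2)**3) = 38*(-2) + (3/4 - 1/4*(-8)) = -76 + (3/4 + 2) = -76 + 11/4 = -293/4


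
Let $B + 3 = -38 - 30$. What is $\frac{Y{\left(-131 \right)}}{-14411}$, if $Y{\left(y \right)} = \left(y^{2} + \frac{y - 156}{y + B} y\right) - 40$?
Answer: $- \frac{3420845}{2911022} \approx -1.1751$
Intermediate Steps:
$B = -71$ ($B = -3 - 68 = -71$)
$Y{\left(y \right)} = -40 + y^{2} + \frac{y \left(-156 + y\right)}{-71 + y}$ ($Y{\left(y \right)} = \left(y^{2} + \frac{y - 156}{y - 71} y\right) - 40 = \left(y^{2} + \frac{-156 + y}{-71 + y} y\right) - 40 = \left(y^{2} + \frac{y \left(-156 + y\right)}{-71 + y}\right) - 40 = -40 + y^{2} + \frac{y \left(-156 + y\right)}{-71 + y}$)
$\frac{Y{\left(-131 \right)}}{-14411} = \frac{\frac{1}{-71 - 131} \left(2840 + \left(-131\right)^{3} - -25676 - 70 \left(-131\right)^{2}\right)}{-14411} = \frac{2840 - 2248091 + 25676 - 1201270}{-202} \left(- \frac{1}{14411}\right) = - \frac{2840 - 2248091 + 25676 - 1201270}{202} \left(- \frac{1}{14411}\right) = \left(- \frac{1}{202}\right) \left(-3420845\right) \left(- \frac{1}{14411}\right) = \frac{3420845}{202} \left(- \frac{1}{14411}\right) = - \frac{3420845}{2911022}$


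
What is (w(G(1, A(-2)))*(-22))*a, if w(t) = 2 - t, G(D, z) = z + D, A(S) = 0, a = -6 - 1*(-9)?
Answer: -66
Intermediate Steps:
a = 3 (a = -6 + 9 = 3)
G(D, z) = D + z
(w(G(1, A(-2)))*(-22))*a = ((2 - (1 + 0))*(-22))*3 = ((2 - 1*1)*(-22))*3 = ((2 - 1)*(-22))*3 = (1*(-22))*3 = -22*3 = -66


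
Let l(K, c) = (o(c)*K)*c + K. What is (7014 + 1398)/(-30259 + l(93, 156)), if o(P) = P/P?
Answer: -4206/7829 ≈ -0.53723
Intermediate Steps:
o(P) = 1
l(K, c) = K + K*c (l(K, c) = (1*K)*c + K = K*c + K = K + K*c)
(7014 + 1398)/(-30259 + l(93, 156)) = (7014 + 1398)/(-30259 + 93*(1 + 156)) = 8412/(-30259 + 93*157) = 8412/(-30259 + 14601) = 8412/(-15658) = 8412*(-1/15658) = -4206/7829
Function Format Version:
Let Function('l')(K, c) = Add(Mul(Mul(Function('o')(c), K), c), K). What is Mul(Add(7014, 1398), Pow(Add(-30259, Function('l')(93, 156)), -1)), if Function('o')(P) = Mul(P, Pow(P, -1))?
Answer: Rational(-4206, 7829) ≈ -0.53723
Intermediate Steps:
Function('o')(P) = 1
Function('l')(K, c) = Add(K, Mul(K, c)) (Function('l')(K, c) = Add(Mul(Mul(1, K), c), K) = Add(Mul(K, c), K) = Add(K, Mul(K, c)))
Mul(Add(7014, 1398), Pow(Add(-30259, Function('l')(93, 156)), -1)) = Mul(Add(7014, 1398), Pow(Add(-30259, Mul(93, Add(1, 156))), -1)) = Mul(8412, Pow(Add(-30259, Mul(93, 157)), -1)) = Mul(8412, Pow(Add(-30259, 14601), -1)) = Mul(8412, Pow(-15658, -1)) = Mul(8412, Rational(-1, 15658)) = Rational(-4206, 7829)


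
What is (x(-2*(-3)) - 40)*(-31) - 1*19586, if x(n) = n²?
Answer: -19462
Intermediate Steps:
(x(-2*(-3)) - 40)*(-31) - 1*19586 = ((-2*(-3))² - 40)*(-31) - 1*19586 = (6² - 40)*(-31) - 19586 = (36 - 40)*(-31) - 19586 = -4*(-31) - 19586 = 124 - 19586 = -19462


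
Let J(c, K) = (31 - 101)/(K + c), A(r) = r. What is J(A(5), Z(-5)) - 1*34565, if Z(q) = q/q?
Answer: -103730/3 ≈ -34577.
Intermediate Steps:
Z(q) = 1
J(c, K) = -70/(K + c)
J(A(5), Z(-5)) - 1*34565 = -70/(1 + 5) - 1*34565 = -70/6 - 34565 = -70*1/6 - 34565 = -35/3 - 34565 = -103730/3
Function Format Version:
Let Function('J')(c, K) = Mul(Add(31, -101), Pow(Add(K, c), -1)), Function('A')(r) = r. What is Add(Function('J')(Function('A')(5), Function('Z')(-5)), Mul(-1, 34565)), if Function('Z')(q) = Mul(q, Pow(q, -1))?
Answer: Rational(-103730, 3) ≈ -34577.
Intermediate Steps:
Function('Z')(q) = 1
Function('J')(c, K) = Mul(-70, Pow(Add(K, c), -1))
Add(Function('J')(Function('A')(5), Function('Z')(-5)), Mul(-1, 34565)) = Add(Mul(-70, Pow(Add(1, 5), -1)), Mul(-1, 34565)) = Add(Mul(-70, Pow(6, -1)), -34565) = Add(Mul(-70, Rational(1, 6)), -34565) = Add(Rational(-35, 3), -34565) = Rational(-103730, 3)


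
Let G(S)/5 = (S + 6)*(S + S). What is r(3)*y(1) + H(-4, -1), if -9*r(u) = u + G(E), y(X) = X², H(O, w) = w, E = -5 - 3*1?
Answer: -172/9 ≈ -19.111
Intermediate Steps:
E = -8 (E = -5 - 3 = -8)
G(S) = 10*S*(6 + S) (G(S) = 5*((S + 6)*(S + S)) = 5*((6 + S)*(2*S)) = 5*(2*S*(6 + S)) = 10*S*(6 + S))
r(u) = -160/9 - u/9 (r(u) = -(u + 10*(-8)*(6 - 8))/9 = -(u + 10*(-8)*(-2))/9 = -(u + 160)/9 = -(160 + u)/9 = -160/9 - u/9)
r(3)*y(1) + H(-4, -1) = (-160/9 - ⅑*3)*1² - 1 = (-160/9 - ⅓)*1 - 1 = -163/9*1 - 1 = -163/9 - 1 = -172/9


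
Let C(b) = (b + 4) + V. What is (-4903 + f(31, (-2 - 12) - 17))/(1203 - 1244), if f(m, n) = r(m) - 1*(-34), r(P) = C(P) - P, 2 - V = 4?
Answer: 4867/41 ≈ 118.71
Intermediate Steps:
V = -2 (V = 2 - 1*4 = 2 - 4 = -2)
C(b) = 2 + b (C(b) = (b + 4) - 2 = (4 + b) - 2 = 2 + b)
r(P) = 2 (r(P) = (2 + P) - P = 2)
f(m, n) = 36 (f(m, n) = 2 - 1*(-34) = 2 + 34 = 36)
(-4903 + f(31, (-2 - 12) - 17))/(1203 - 1244) = (-4903 + 36)/(1203 - 1244) = -4867/(-41) = -4867*(-1/41) = 4867/41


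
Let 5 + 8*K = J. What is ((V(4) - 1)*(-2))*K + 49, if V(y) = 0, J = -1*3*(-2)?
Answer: 197/4 ≈ 49.250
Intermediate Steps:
J = 6 (J = -3*(-2) = 6)
K = ⅛ (K = -5/8 + (⅛)*6 = -5/8 + ¾ = ⅛ ≈ 0.12500)
((V(4) - 1)*(-2))*K + 49 = ((0 - 1)*(-2))*(⅛) + 49 = -1*(-2)*(⅛) + 49 = 2*(⅛) + 49 = ¼ + 49 = 197/4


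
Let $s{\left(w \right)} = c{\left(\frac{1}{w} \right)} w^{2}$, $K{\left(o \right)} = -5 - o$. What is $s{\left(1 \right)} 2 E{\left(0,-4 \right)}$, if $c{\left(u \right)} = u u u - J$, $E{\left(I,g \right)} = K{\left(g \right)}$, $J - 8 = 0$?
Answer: $14$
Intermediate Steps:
$J = 8$ ($J = 8 + 0 = 8$)
$E{\left(I,g \right)} = -5 - g$
$c{\left(u \right)} = -8 + u^{3}$ ($c{\left(u \right)} = u u u - 8 = u^{2} u - 8 = u^{3} - 8 = -8 + u^{3}$)
$s{\left(w \right)} = w^{2} \left(-8 + \frac{1}{w^{3}}\right)$ ($s{\left(w \right)} = \left(-8 + \left(\frac{1}{w}\right)^{3}\right) w^{2} = \left(-8 + \frac{1}{w^{3}}\right) w^{2} = w^{2} \left(-8 + \frac{1}{w^{3}}\right)$)
$s{\left(1 \right)} 2 E{\left(0,-4 \right)} = \frac{1 - 8 \cdot 1^{3}}{1} \cdot 2 \left(-5 - -4\right) = 1 \left(1 - 8\right) 2 \left(-5 + 4\right) = 1 \left(1 - 8\right) 2 \left(-1\right) = 1 \left(-7\right) 2 \left(-1\right) = \left(-7\right) 2 \left(-1\right) = \left(-14\right) \left(-1\right) = 14$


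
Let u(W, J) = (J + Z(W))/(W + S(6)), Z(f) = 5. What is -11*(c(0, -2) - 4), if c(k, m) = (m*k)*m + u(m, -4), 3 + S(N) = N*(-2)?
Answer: 759/17 ≈ 44.647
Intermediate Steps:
S(N) = -3 - 2*N (S(N) = -3 + N*(-2) = -3 - 2*N)
u(W, J) = (5 + J)/(-15 + W) (u(W, J) = (J + 5)/(W + (-3 - 2*6)) = (5 + J)/(W + (-3 - 12)) = (5 + J)/(W - 15) = (5 + J)/(-15 + W))
c(k, m) = 1/(-15 + m) + k*m² (c(k, m) = (m*k)*m + (5 - 4)/(-15 + m) = (k*m)*m + 1/(-15 + m) = k*m² + 1/(-15 + m) = 1/(-15 + m) + k*m²)
-11*(c(0, -2) - 4) = -11*((1 + 0*(-2)²*(-15 - 2))/(-15 - 2) - 4) = -11*((1 + 0*4*(-17))/(-17) - 4) = -11*(-(1 + 0)/17 - 4) = -11*(-1/17*1 - 4) = -11*(-1/17 - 4) = -11*(-69/17) = 759/17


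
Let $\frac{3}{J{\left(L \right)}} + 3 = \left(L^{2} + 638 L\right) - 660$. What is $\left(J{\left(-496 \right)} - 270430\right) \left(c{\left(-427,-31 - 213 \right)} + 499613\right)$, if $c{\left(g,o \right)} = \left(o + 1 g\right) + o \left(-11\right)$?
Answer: $- \frac{9644372261606978}{71095} \approx -1.3565 \cdot 10^{11}$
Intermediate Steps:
$J{\left(L \right)} = \frac{3}{-663 + L^{2} + 638 L}$ ($J{\left(L \right)} = \frac{3}{-3 - \left(660 - L^{2} - 638 L\right)} = \frac{3}{-3 + \left(-660 + L^{2} + 638 L\right)} = \frac{3}{-663 + L^{2} + 638 L}$)
$c{\left(g,o \right)} = g - 10 o$ ($c{\left(g,o \right)} = \left(o + g\right) - 11 o = \left(g + o\right) - 11 o = g - 10 o$)
$\left(J{\left(-496 \right)} - 270430\right) \left(c{\left(-427,-31 - 213 \right)} + 499613\right) = \left(\frac{3}{-663 + \left(-496\right)^{2} + 638 \left(-496\right)} - 270430\right) \left(\left(-427 - 10 \left(-31 - 213\right)\right) + 499613\right) = \left(\frac{3}{-663 + 246016 - 316448} - 270430\right) \left(\left(-427 - -2440\right) + 499613\right) = \left(\frac{3}{-71095} - 270430\right) \left(\left(-427 + 2440\right) + 499613\right) = \left(3 \left(- \frac{1}{71095}\right) - 270430\right) \left(2013 + 499613\right) = \left(- \frac{3}{71095} - 270430\right) 501626 = \left(- \frac{19226220853}{71095}\right) 501626 = - \frac{9644372261606978}{71095}$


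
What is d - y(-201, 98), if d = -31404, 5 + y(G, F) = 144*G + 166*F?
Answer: -18723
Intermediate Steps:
y(G, F) = -5 + 144*G + 166*F (y(G, F) = -5 + (144*G + 166*F) = -5 + 144*G + 166*F)
d - y(-201, 98) = -31404 - (-5 + 144*(-201) + 166*98) = -31404 - (-5 - 28944 + 16268) = -31404 - 1*(-12681) = -31404 + 12681 = -18723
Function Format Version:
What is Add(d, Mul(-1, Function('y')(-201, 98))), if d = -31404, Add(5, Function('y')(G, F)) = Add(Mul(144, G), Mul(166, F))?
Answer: -18723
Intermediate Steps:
Function('y')(G, F) = Add(-5, Mul(144, G), Mul(166, F)) (Function('y')(G, F) = Add(-5, Add(Mul(144, G), Mul(166, F))) = Add(-5, Mul(144, G), Mul(166, F)))
Add(d, Mul(-1, Function('y')(-201, 98))) = Add(-31404, Mul(-1, Add(-5, Mul(144, -201), Mul(166, 98)))) = Add(-31404, Mul(-1, Add(-5, -28944, 16268))) = Add(-31404, Mul(-1, -12681)) = Add(-31404, 12681) = -18723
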